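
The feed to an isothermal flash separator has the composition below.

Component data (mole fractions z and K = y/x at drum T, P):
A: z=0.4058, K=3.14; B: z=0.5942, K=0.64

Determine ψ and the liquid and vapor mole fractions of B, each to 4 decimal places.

ψ = 0.8496, x_B = 0.8560, y_B = 0.5478

Material balance + equilibrium reduce to Σ zᵢ(Kᵢ−1)/(1+ψ(Kᵢ−1)) = 0.
g(0) = ΣzᵢKᵢ − 1 = 0.6545 and g(1) = 1 − Σzᵢ/Kᵢ = -0.0577, so a root lies in (0, 1).
Binary case is linear: z₁(K₁−1)(1+ψ(K₂−1)) + z₂(K₂−1)(1+ψ(K₁−1)) = 0
⇒ ψ = [z₁(K₁−1)+z₂(K₂−1)] / [−(K₁−1)(K₂−1)] = 0.65450/0.77040 = 0.8496
Compositions from xᵢ = zᵢ/(1+ψ(Kᵢ−1)), yᵢ = Kᵢxᵢ:
  A: x = 0.1440, y = 0.4522
  B: x = 0.8560, y = 0.5478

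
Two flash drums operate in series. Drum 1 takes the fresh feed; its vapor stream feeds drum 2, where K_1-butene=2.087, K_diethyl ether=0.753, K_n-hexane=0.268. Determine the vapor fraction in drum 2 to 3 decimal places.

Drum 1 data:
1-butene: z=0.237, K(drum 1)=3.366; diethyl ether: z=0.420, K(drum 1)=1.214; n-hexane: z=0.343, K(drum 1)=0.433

V/F (drum 2) = 0.134

Drum 1:
Newton iteration, ψ₁⁰ = 0.6:
  ψ₁ = 0.600: g = 0.0166, g' = -0.495 → ψ₁ = 0.634
Converged at ψ₁ = 0.634.
Drum-1 compositions:
  1-butene: x = 0.095, y = 0.319
  diethyl ether: x = 0.370, y = 0.449
  n-hexane: x = 0.535, y = 0.232
Drum-2 feed = drum-1 vapor: z₂ = (0.3192, 0.4490, 0.2318).
Drum 2:
Let ψ₂ = V/F and solve Σ zᵢ(Kᵢ−1)/(1+ψ₂(Kᵢ−1)) = 0.
g(0) = ΣzᵢKᵢ − 1 = 0.066 and g(1) = 1 − Σzᵢ/Kᵢ = -0.614, so a root lies in (0, 1).
Newton iteration, ψ₂⁰ = 0.5:
  ψ₂ = 0.500: g = -0.1693, g' = -0.503 → ψ₂ = 0.163
  ψ₂ = 0.163: g = -0.0136, g' = -0.462 → ψ₂ = 0.134
Converged at ψ₂ = 0.134.
  1-butene: x = 0.279, y = 0.581
  diethyl ether: x = 0.464, y = 0.350
  n-hexane: x = 0.257, y = 0.069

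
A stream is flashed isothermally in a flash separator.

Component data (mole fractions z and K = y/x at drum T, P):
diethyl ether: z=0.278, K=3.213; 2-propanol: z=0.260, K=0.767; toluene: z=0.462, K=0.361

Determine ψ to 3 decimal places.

Material balance + equilibrium reduce to Σ zᵢ(Kᵢ−1)/(1+ψ(Kᵢ−1)) = 0.
Check two-phase: ΣzᵢKᵢ = 1.259 > 1 and Σzᵢ/Kᵢ = 1.705 > 1, so g(0) = 0.259 > 0 and g(1) = -0.705 < 0.
Newton iteration, ψ⁰ = 0.35:
  ψ = 0.350: g = -0.0995, g' = -0.762 → ψ = 0.219
  ψ = 0.219: g = 0.0069, g' = -0.888 → ψ = 0.227
Converged at ψ = 0.227.

ψ = 0.227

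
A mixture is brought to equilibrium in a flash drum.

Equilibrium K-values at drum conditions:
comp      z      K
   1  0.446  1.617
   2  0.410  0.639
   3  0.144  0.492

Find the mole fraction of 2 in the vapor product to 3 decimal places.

Material balance + equilibrium reduce to Σ zᵢ(Kᵢ−1)/(1+ψ(Kᵢ−1)) = 0.
Check two-phase: ΣzᵢKᵢ = 1.054 > 1 and Σzᵢ/Kᵢ = 1.210 > 1, so g(0) = 0.054 > 0 and g(1) = -0.210 < 0.
Newton iteration, ψ⁰ = 0.5:
  ψ = 0.500: g = -0.0684, g' = -0.246 → ψ = 0.222
  ψ = 0.222: g = -0.0012, g' = -0.242 → ψ = 0.217
Converged at ψ = 0.217.
Compositions from xᵢ = zᵢ/(1+ψ(Kᵢ−1)), yᵢ = Kᵢxᵢ:
  1: x = 0.393, y = 0.636
  2: x = 0.445, y = 0.284
  3: x = 0.162, y = 0.080

y_2 = 0.284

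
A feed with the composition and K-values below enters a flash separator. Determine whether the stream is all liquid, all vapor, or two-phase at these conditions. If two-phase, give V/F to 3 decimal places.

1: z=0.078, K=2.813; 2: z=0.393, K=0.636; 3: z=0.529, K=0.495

ΣzᵢKᵢ = 0.731; Σzᵢ/Kᵢ = 1.714.
Since ΣzᵢKᵢ < 1 the mixture is below its bubble point — single liquid phase.

all liquid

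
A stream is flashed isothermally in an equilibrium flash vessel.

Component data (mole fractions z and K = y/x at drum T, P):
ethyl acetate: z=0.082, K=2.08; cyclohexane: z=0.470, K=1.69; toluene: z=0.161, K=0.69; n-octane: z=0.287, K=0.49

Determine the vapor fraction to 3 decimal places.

Let ψ = V/F and solve Σ zᵢ(Kᵢ−1)/(1+ψ(Kᵢ−1)) = 0.
Feasibility: ΣzᵢKᵢ = 1.217, Σzᵢ/Kᵢ = 1.137 — both > 1, two phases present.
Newton iteration, ψ⁰ = 0.5:
  ψ = 0.500: g = 0.0431, g' = -0.320 → ψ = 0.635
  ψ = 0.635: g = -0.0004, g' = -0.329 → ψ = 0.633
Converged at ψ = 0.633.

ψ = 0.633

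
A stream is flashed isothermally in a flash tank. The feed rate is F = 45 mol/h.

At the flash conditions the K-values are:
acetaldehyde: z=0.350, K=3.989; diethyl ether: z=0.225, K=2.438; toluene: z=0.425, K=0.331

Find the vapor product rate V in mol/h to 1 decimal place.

V = 30.1 mol/h

Newton iteration, β⁰ = 0.55:
  β = 0.550: g = 0.1265, g' = -1.069 → β = 0.668
Converged at β = 0.668.
Then V = β·F = 0.6681·45 = 30.1 mol/h and L = F − V = 14.9 mol/h.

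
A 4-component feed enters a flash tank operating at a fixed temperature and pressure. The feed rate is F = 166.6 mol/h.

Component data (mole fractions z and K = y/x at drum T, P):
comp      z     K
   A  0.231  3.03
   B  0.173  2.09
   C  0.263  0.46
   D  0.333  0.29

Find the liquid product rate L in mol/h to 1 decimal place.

Let ψ = V/F and solve Σ zᵢ(Kᵢ−1)/(1+ψ(Kᵢ−1)) = 0.
g(0) = ΣzᵢKᵢ − 1 = 0.279 and g(1) = 1 − Σzᵢ/Kᵢ = -0.879, so a root lies in (0, 1).
Newton iteration, ψ⁰ = 0.5:
  ψ = 0.500: g = -0.2063, g' = -0.868 → ψ = 0.262
  ψ = 0.262: g = -0.0033, g' = -0.887 → ψ = 0.259
Converged at ψ = 0.259.
Then V = ψ·F = 0.2585·166.6 = 43.1 mol/h and L = F − V = 123.5 mol/h.

L = 123.5 mol/h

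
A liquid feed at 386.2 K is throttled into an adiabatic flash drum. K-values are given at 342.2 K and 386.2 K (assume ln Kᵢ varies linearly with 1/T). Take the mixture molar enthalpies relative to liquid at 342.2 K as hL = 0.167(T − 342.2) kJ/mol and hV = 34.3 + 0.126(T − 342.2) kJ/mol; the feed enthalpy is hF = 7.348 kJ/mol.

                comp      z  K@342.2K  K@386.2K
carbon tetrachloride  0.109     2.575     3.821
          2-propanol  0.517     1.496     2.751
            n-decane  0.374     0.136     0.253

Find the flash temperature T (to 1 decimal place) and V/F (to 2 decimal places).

Adiabatic flash: solve Rachford–Rice at each trial T, then check hF = ψ·hV(T) + (1−ψ)·hL(T).
  T = 342.2 K: K = (2.575, 1.496, 0.136), RR gives ψ = 0.160, H_out = 5.474 kJ/mol
  T = 386.2 K: K = (3.821, 2.751, 0.253), RR gives ψ = 0.641, H_out = 28.177 kJ/mol
  T = 364.2 K: K = (3.174, 2.066, 0.189), RR gives ψ = 0.464, H_out = 19.186 kJ/mol
  T = 353.2 K: K = (2.868, 1.767, 0.161), RR gives ψ = 0.340, H_out = 13.352 kJ/mol
  T = 347.7 K: K = (2.720, 1.628, 0.148), RR gives ψ = 0.259, H_out = 9.755 kJ/mol
  T = 344.9 K: K = (2.646, 1.560, 0.142), RR gives ψ = 0.211, H_out = 7.674 kJ/mol
  T = 343.5 K: K = (2.609, 1.527, 0.139), RR gives ψ = 0.185, H_out = 6.558 kJ/mol
Linear interpolation between T = 343.5 (H_out = 6.558) and T = 344.9 (H_out = 7.674) on hF = 7.348 gives T ≈ 344.5 K, at which ψ = 0.20.

T = 344.5 K, V/F = 0.20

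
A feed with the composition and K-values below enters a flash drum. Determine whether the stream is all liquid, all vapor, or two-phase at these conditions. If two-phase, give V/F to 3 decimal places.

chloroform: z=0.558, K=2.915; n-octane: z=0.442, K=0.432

two-phase, V/F = 0.752

ΣzᵢKᵢ = 1.818; Σzᵢ/Kᵢ = 1.215.
Both exceed 1, so a two-phase solution exists.
Material balance + equilibrium reduce to Σ zᵢ(Kᵢ−1)/(1+ψ(Kᵢ−1)) = 0.
Newton–Raphson from ψ = 0.5:
  ψ = 0.500: g = 0.1952, g' = -0.812 → ψ = 0.740
  ψ = 0.740: g = 0.0087, g' = -0.775 → ψ = 0.752
Converged at ψ = 0.752.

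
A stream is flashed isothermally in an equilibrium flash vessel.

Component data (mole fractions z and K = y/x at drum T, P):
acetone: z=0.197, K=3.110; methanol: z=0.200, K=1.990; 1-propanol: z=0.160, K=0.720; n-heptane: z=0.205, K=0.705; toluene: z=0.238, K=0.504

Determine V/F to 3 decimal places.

Material balance + equilibrium reduce to Σ zᵢ(Kᵢ−1)/(1+V/F(Kᵢ−1)) = 0.
g(0) = ΣzᵢKᵢ − 1 = 0.390 and g(1) = 1 − Σzᵢ/Kᵢ = -0.149, so a root lies in (0, 1).
Newton iteration, V/F⁰ = 0.5:
  V/F = 0.500: g = 0.0547, g' = -0.440 → V/F = 0.624
  V/F = 0.624: g = 0.0024, g' = -0.406 → V/F = 0.630
Converged at V/F = 0.630.

V/F = 0.630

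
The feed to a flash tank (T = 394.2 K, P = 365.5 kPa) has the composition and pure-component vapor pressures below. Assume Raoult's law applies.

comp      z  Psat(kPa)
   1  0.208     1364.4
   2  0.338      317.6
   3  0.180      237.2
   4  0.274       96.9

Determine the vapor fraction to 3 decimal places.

Raoult's law: Kᵢ = Pᵢˢᵃᵗ/P = Pᵢˢᵃᵗ/365.5.
  K_1 = 1364.4/365.5 = 3.73297, K_2 = 317.6/365.5 = 0.86895, K_3 = 237.2/365.5 = 0.64897, K_4 = 96.9/365.5 = 0.26512
Material balance + equilibrium reduce to Σ zᵢ(Kᵢ−1)/(1+ψ(Kᵢ−1)) = 0.
Feasibility: ΣzᵢKᵢ = 1.260, Σzᵢ/Kᵢ = 1.756 — both > 1, two phases present.
Newton–Raphson from ψ = 0.5:
  ψ = 0.500: g = -0.2021, g' = -0.687 → ψ = 0.206
  ψ = 0.206: g = 0.0132, g' = -0.874 → ψ = 0.221
Converged at ψ = 0.221.

ψ = 0.221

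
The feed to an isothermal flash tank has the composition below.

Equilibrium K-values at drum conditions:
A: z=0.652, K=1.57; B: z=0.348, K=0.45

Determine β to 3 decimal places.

Rachford–Rice: g(β) = Σ zᵢ(Kᵢ−1)/(1+β(Kᵢ−1)) = 0.
g(0) = ΣzᵢKᵢ − 1 = 0.180 and g(1) = 1 − Σzᵢ/Kᵢ = -0.189, so a root lies in (0, 1).
Newton–Raphson from β = 0.56:
  β = 0.560: g = 0.0051, g' = -0.342 → β = 0.575
Converged at β = 0.575.

β = 0.575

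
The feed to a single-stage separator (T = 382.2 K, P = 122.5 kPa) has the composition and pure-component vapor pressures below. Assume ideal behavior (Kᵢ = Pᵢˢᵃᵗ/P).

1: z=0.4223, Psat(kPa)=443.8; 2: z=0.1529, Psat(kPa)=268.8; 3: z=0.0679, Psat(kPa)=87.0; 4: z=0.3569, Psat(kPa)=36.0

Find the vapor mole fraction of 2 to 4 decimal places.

y_2 = 0.1863

Raoult's law: Kᵢ = Pᵢˢᵃᵗ/P = Pᵢˢᵃᵗ/122.5.
  K_1 = 443.8/122.5 = 3.622857, K_2 = 268.8/122.5 = 2.194286, K_3 = 87.0/122.5 = 0.710204, K_4 = 36.0/122.5 = 0.293878
Rachford–Rice: g(β) = Σ zᵢ(Kᵢ−1)/(1+β(Kᵢ−1)) = 0.
Feasibility: ΣzᵢKᵢ = 2.0185, Σzᵢ/Kᵢ = 1.4963 — both > 1, two phases present.
Iterate (Newton) starting at β = 0.54:
  β = 0.5400: g = 0.13874, g' = -1.0511 → β = 0.6720
  β = 0.6720: g = -0.00177, g' = -1.1010 → β = 0.6704
Converged at β = 0.6704.
Compositions from xᵢ = zᵢ/(1+β(Kᵢ−1)), yᵢ = Kᵢxᵢ:
  1: x = 0.1531, y = 0.5547
  2: x = 0.0849, y = 0.1863
  3: x = 0.0843, y = 0.0599
  4: x = 0.6777, y = 0.1992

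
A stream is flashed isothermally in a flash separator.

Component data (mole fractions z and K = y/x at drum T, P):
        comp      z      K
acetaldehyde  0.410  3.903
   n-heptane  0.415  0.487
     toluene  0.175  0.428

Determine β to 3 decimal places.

β = 0.569

Newton iteration, β⁰ = 0.31:
  β = 0.310: g = 0.2516, g' = -1.196 → β = 0.520
  β = 0.520: g = 0.0411, g' = -0.867 → β = 0.568
  β = 0.568: g = 0.0008, g' = -0.836 → β = 0.569
Converged at β = 0.569.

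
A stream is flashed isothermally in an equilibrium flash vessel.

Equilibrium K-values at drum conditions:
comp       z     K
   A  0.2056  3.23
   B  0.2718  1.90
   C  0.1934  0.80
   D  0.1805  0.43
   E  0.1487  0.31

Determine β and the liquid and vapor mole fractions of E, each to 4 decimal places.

Let β = V/F and solve Σ zᵢ(Kᵢ−1)/(1+β(Kᵢ−1)) = 0.
Check two-phase: ΣzᵢKᵢ = 1.4589 > 1 and Σzᵢ/Kᵢ = 1.3479 > 1, so g(0) = 0.4589 > 0 and g(1) = -0.3479 < 0.
Iterate (Newton) starting at β = 0.5:
  β = 0.5000: g = 0.04196, g' = -0.6226 → β = 0.5674
Converged at β = 0.5674.
Compositions from xᵢ = zᵢ/(1+β(Kᵢ−1)), yᵢ = Kᵢxᵢ:
  A: x = 0.0908, y = 0.2932
  B: x = 0.1799, y = 0.3418
  C: x = 0.2182, y = 0.1745
  D: x = 0.2668, y = 0.1147
  E: x = 0.2444, y = 0.0758

β = 0.5674, x_E = 0.2444, y_E = 0.0758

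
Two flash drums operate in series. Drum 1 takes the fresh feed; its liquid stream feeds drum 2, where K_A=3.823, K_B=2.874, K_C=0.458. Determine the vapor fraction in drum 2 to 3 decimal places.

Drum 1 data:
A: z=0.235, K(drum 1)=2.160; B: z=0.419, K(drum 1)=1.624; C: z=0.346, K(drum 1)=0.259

Drum 1:
Iterate (Newton) starting at ψ₁ = 0.67:
  ψ₁ = 0.670: g = -0.1714, g' = -0.931 → ψ₁ = 0.486
  ψ₁ = 0.486: g = -0.0256, g' = -0.689 → ψ₁ = 0.449
  ψ₁ = 0.449: g = -0.0005, g' = -0.663 → ψ₁ = 0.448
Converged at ψ₁ = 0.448.
Drum-1 compositions:
  A: x = 0.155, y = 0.334
  B: x = 0.327, y = 0.532
  C: x = 0.518, y = 0.134
Drum-2 feed = drum-1 liquid: z₂ = (0.1547, 0.3275, 0.5179).
Drum 2:
Let ψ₂ = V/F and solve Σ zᵢ(Kᵢ−1)/(1+ψ₂(Kᵢ−1)) = 0.
Feasibility: ΣzᵢKᵢ = 1.770, Σzᵢ/Kᵢ = 1.285 — both > 1, two phases present.
Iterate (Newton) starting at ψ₂ = 0.35:
  ψ₂ = 0.350: g = 0.2438, g' = -0.963 → ψ₂ = 0.603
  ψ₂ = 0.603: g = 0.0326, g' = -0.758 → ψ₂ = 0.646
Converged at ψ₂ = 0.646.
  A: x = 0.055, y = 0.209
  B: x = 0.148, y = 0.426
  C: x = 0.797, y = 0.365

V/F (drum 2) = 0.646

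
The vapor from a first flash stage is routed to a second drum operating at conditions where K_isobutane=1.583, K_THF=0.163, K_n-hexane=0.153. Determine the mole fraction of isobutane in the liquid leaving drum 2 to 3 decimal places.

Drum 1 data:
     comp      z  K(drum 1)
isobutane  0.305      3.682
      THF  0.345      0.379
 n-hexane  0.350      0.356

x_isobutane (drum 2) = 0.591

Drum 1:
Newton–Raphson from ψ₁ = 0.39:
  ψ₁ = 0.390: g = -0.1839, g' = -1.015 → ψ₁ = 0.209
  ψ₁ = 0.209: g = 0.0178, g' = -1.271 → ψ₁ = 0.223
Converged at ψ₁ = 0.223.
Drum-1 compositions:
  isobutane: x = 0.191, y = 0.703
  THF: x = 0.400, y = 0.152
  n-hexane: x = 0.409, y = 0.145
Drum-2 feed = drum-1 vapor: z₂ = (0.7027, 0.1518, 0.1455).
Drum 2:
Material balance + equilibrium reduce to Σ zᵢ(Kᵢ−1)/(1+ψ₂(Kᵢ−1)) = 0.
g(0) = ΣzᵢKᵢ − 1 = 0.159 and g(1) = 1 − Σzᵢ/Kᵢ = -1.326, so a root lies in (0, 1).
Newton–Raphson from ψ₂ = 0.5:
  ψ₂ = 0.500: g = -0.1150, g' = -0.772 → ψ₂ = 0.351
  ψ₂ = 0.351: g = -0.0151, g' = -0.589 → ψ₂ = 0.325
Converged at ψ₂ = 0.325.
  isobutane: x = 0.591, y = 0.935
  THF: x = 0.208, y = 0.034
  n-hexane: x = 0.201, y = 0.031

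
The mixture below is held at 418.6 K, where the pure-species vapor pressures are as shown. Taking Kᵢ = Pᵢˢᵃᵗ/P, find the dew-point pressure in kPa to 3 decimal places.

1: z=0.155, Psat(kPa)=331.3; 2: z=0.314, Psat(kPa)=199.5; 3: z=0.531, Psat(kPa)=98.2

Pdew = 134.244 kPa

At the dew point ψ → 1, so Σzᵢ/Kᵢ = 1 with Kᵢ = Pᵢˢᵃᵗ/P ⇒ 1/P = Σzᵢ/Pᵢˢᵃᵗ.
1/P = 0.155/331.3 + 0.314/199.5 + 0.531/98.2 = 0.007449 ⇒ P = 134.244 kPa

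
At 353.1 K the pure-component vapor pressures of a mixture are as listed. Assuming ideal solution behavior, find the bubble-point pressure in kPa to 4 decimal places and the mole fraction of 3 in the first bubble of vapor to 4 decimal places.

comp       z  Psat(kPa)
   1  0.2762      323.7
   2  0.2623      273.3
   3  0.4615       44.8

At the bubble point ψ → 0, so ΣzᵢKᵢ = 1 with Kᵢ = Pᵢˢᵃᵗ/P ⇒ P = ΣzᵢPᵢˢᵃᵗ.
P = 0.2762·323.7 + 0.2623·273.3 + 0.4615·44.8 = 181.7677 kPa
yᵢ = zᵢPᵢˢᵃᵗ/P ⇒ y_3 = 0.4615·44.8/181.7677 = 0.1137

Pbub = 181.7677 kPa, y_3 = 0.1137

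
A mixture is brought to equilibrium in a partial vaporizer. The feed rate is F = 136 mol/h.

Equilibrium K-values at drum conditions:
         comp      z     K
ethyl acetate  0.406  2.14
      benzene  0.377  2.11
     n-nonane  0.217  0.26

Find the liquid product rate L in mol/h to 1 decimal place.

L = 18.3 mol/h

Newton iteration, V/F⁰ = 0.54:
  V/F = 0.540: g = 0.2807, g' = -0.713 → V/F = 0.933
  V/F = 0.933: g = -0.0895, g' = -1.478 → V/F = 0.873
  V/F = 0.873: g = -0.0090, g' = -1.200 → V/F = 0.865
Converged at V/F = 0.865.
Then V = V/F·F = 0.8653·136 = 117.7 mol/h and L = F − V = 18.3 mol/h.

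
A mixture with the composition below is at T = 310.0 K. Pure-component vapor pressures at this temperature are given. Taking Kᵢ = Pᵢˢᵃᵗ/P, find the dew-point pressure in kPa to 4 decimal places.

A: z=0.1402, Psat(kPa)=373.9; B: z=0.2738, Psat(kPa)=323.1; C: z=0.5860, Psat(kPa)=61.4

Pdew = 92.8819 kPa

At the dew point ψ → 1, so Σzᵢ/Kᵢ = 1 with Kᵢ = Pᵢˢᵃᵗ/P ⇒ 1/P = Σzᵢ/Pᵢˢᵃᵗ.
1/P = 0.1402/373.9 + 0.2738/323.1 + 0.5860/61.4 = 0.0107664 ⇒ P = 92.8819 kPa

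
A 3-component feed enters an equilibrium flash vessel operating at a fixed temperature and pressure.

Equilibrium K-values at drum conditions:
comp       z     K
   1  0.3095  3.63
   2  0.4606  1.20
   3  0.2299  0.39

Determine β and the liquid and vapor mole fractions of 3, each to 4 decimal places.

Material balance + equilibrium reduce to Σ zᵢ(Kᵢ−1)/(1+β(Kᵢ−1)) = 0.
g(0) = ΣzᵢKᵢ − 1 = 0.7659 and g(1) = 1 − Σzᵢ/Kᵢ = -0.0586, so a root lies in (0, 1).
Iterate (Newton) starting at β = 0.5:
  β = 0.5000: g = 0.23358, g' = -0.5918 → β = 0.8947
  β = 0.8947: g = 0.01216, g' = -0.6183 → β = 0.9144
  β = 0.9144: g = -0.00016, g' = -0.6352 → β = 0.9141
Converged at β = 0.9141.
Compositions from xᵢ = zᵢ/(1+β(Kᵢ−1)), yᵢ = Kᵢxᵢ:
  1: x = 0.0909, y = 0.3300
  2: x = 0.3894, y = 0.4673
  3: x = 0.5197, y = 0.2027

β = 0.9141, x_3 = 0.5197, y_3 = 0.2027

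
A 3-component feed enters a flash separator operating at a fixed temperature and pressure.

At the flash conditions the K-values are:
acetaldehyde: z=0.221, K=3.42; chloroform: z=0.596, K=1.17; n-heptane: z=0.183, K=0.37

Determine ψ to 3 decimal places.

Newton–Raphson from ψ = 0.5:
  ψ = 0.500: g = 0.1671, g' = -0.434 → ψ = 0.885
  ψ = 0.885: g = -0.0021, g' = -0.515 → ψ = 0.881
Converged at ψ = 0.881.

ψ = 0.881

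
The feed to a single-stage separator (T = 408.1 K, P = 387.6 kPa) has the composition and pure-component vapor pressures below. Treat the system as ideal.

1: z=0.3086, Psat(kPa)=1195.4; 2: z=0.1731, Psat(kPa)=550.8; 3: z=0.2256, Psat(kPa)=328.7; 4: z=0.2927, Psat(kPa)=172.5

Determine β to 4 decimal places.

β = 0.7284

Raoult's law: Kᵢ = Pᵢˢᵃᵗ/P = Pᵢˢᵃᵗ/387.6.
  K_1 = 1195.4/387.6 = 3.084107, K_2 = 550.8/387.6 = 1.421053, K_3 = 328.7/387.6 = 0.848039, K_4 = 172.5/387.6 = 0.445046
Rachford–Rice: g(β) = Σ zᵢ(Kᵢ−1)/(1+β(Kᵢ−1)) = 0.
Feasibility: ΣzᵢKᵢ = 1.5193, Σzᵢ/Kᵢ = 1.1456 — both > 1, two phases present.
Newton iteration, β⁰ = 0.5:
  β = 0.5000: g = 0.11325, g' = -0.5212 → β = 0.7173
  β = 0.7173: g = 0.00543, g' = -0.4888 → β = 0.7284
Converged at β = 0.7284.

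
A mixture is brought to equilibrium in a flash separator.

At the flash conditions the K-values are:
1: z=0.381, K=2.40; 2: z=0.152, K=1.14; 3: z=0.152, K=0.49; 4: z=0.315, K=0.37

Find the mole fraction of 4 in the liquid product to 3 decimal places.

x_4 = 0.421

Material balance + equilibrium reduce to Σ zᵢ(Kᵢ−1)/(1+V/F(Kᵢ−1)) = 0.
g(0) = ΣzᵢKᵢ − 1 = 0.279 and g(1) = 1 − Σzᵢ/Kᵢ = -0.454, so a root lies in (0, 1).
Newton–Raphson from V/F = 0.49:
  V/F = 0.490: g = -0.0541, g' = -0.597 → V/F = 0.399
Converged at V/F = 0.399.
Compositions from xᵢ = zᵢ/(1+V/F(Kᵢ−1)), yᵢ = Kᵢxᵢ:
  1: x = 0.244, y = 0.587
  2: x = 0.144, y = 0.164
  3: x = 0.191, y = 0.094
  4: x = 0.421, y = 0.156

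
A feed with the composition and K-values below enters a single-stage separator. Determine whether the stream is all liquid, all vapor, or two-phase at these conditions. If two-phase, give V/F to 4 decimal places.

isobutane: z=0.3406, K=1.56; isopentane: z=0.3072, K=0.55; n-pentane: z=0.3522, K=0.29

all liquid

ΣzᵢKᵢ = 0.8024; Σzᵢ/Kᵢ = 1.9914.
Since ΣzᵢKᵢ < 1 the mixture is below its bubble point — single liquid phase.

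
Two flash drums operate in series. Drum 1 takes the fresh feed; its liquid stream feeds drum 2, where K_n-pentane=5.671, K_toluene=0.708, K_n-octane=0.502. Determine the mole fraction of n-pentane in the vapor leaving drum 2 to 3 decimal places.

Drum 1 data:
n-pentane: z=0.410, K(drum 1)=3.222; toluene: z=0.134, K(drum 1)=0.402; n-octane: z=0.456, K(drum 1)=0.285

Drum 1:
Let ψ₁ = V/F and solve Σ zᵢ(Kᵢ−1)/(1+ψ₁(Kᵢ−1)) = 0.
g(0) = ΣzᵢKᵢ − 1 = 0.505 and g(1) = 1 − Σzᵢ/Kᵢ = -1.061, so a root lies in (0, 1).
Newton–Raphson from ψ₁ = 0.5:
  ψ₁ = 0.500: g = -0.1902, g' = -1.116 → ψ₁ = 0.330
  ψ₁ = 0.330: g = -0.0005, g' = -1.148 → ψ₁ = 0.329
Converged at ψ₁ = 0.329.
Drum-1 compositions:
  n-pentane: x = 0.237, y = 0.763
  toluene: x = 0.167, y = 0.067
  n-octane: x = 0.596, y = 0.170
Drum-2 feed = drum-1 liquid: z₂ = (0.2368, 0.1668, 0.5964).
Drum 2:
Let ψ₂ = V/F and solve Σ zᵢ(Kᵢ−1)/(1+ψ₂(Kᵢ−1)) = 0.
g(0) = ΣzᵢKᵢ − 1 = 0.760 and g(1) = 1 − Σzᵢ/Kᵢ = -0.465, so a root lies in (0, 1).
Iterate (Newton) starting at ψ₂ = 0.5:
  ψ₂ = 0.500: g = -0.1209, g' = -0.746 → ψ₂ = 0.338
  ψ₂ = 0.338: g = 0.0178, g' = -1.008 → ψ₂ = 0.356
Converged at ψ₂ = 0.356.
  n-pentane: x = 0.089, y = 0.504
  toluene: x = 0.186, y = 0.132
  n-octane: x = 0.725, y = 0.364

y_n-pentane (drum 2) = 0.504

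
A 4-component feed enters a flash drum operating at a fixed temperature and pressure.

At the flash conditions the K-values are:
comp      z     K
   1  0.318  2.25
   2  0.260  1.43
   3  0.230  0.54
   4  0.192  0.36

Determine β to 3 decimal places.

β = 0.539

Rachford–Rice: g(β) = Σ zᵢ(Kᵢ−1)/(1+β(Kᵢ−1)) = 0.
Feasibility: ΣzᵢKᵢ = 1.281, Σzᵢ/Kᵢ = 1.282 — both > 1, two phases present.
Newton iteration, β⁰ = 0.31:
  β = 0.310: g = 0.1084, g' = -0.484 → β = 0.534
  β = 0.534: g = 0.0024, g' = -0.478 → β = 0.539
Converged at β = 0.539.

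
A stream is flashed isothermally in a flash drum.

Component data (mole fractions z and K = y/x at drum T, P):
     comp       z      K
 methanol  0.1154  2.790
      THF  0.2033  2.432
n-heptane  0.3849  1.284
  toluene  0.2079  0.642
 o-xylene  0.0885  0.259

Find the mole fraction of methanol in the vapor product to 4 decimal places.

y_methanol = 0.1251

Rachford–Rice: g(ψ) = Σ zᵢ(Kᵢ−1)/(1+ψ(Kᵢ−1)) = 0.
Feasibility: ΣzᵢKᵢ = 1.4670, Σzᵢ/Kᵢ = 1.0903 — both > 1, two phases present.
Iterate (Newton) starting at ψ = 0.5:
  ψ = 0.5000: g = 0.17955, g' = -0.4305 → ψ = 0.9171
  ψ = 0.9171: g = -0.02467, g' = -0.6827 → ψ = 0.8809
  ψ = 0.8809: g = -0.00124, g' = -0.6169 → ψ = 0.8789
Converged at ψ = 0.8789.
Compositions from xᵢ = zᵢ/(1+ψ(Kᵢ−1)), yᵢ = Kᵢxᵢ:
  methanol: x = 0.0448, y = 0.1251
  THF: x = 0.0900, y = 0.2189
  n-heptane: x = 0.3080, y = 0.3955
  toluene: x = 0.3033, y = 0.1947
  o-xylene: x = 0.2538, y = 0.0657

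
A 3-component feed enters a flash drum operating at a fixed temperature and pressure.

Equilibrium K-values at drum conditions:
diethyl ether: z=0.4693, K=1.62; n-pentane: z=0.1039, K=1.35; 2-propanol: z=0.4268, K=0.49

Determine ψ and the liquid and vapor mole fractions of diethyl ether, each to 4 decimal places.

ψ = 0.3719, x_diethyl ether = 0.3814, y_diethyl ether = 0.6178

Let ψ = V/F and solve Σ zᵢ(Kᵢ−1)/(1+ψ(Kᵢ−1)) = 0.
Check two-phase: ΣzᵢKᵢ = 1.1097 > 1 and Σzᵢ/Kᵢ = 1.2377 > 1, so g(0) = 0.1097 > 0 and g(1) = -0.2377 < 0.
Iterate (Newton) starting at ψ = 0.5:
  ψ = 0.5000: g = -0.03911, g' = -0.3144 → ψ = 0.3756
  ψ = 0.3756: g = -0.00109, g' = -0.2985 → ψ = 0.3719
Converged at ψ = 0.3719.
Compositions from xᵢ = zᵢ/(1+ψ(Kᵢ−1)), yᵢ = Kᵢxᵢ:
  diethyl ether: x = 0.3814, y = 0.6178
  n-pentane: x = 0.0919, y = 0.1241
  2-propanol: x = 0.5267, y = 0.2581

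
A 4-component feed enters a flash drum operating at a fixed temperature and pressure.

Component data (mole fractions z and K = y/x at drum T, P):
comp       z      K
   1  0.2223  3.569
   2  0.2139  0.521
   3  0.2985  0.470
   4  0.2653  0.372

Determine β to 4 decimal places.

β = 0.1016

Newton–Raphson from β = 0.5:
  β = 0.5000: g = -0.34285, g' = -0.7435 → β = 0.0389
  β = 0.0389: g = 0.08252, g' = -1.4611 → β = 0.0954
  β = 0.0954: g = 0.00751, g' = -1.2119 → β = 0.1016
Converged at β = 0.1016.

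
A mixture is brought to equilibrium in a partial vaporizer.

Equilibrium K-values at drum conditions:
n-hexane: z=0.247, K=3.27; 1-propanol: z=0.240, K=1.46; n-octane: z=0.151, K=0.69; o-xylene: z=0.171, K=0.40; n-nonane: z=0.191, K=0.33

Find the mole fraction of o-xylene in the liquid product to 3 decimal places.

x_o-xylene = 0.232

Rachford–Rice: g(ψ) = Σ zᵢ(Kᵢ−1)/(1+ψ(Kᵢ−1)) = 0.
g(0) = ΣzᵢKᵢ − 1 = 0.394 and g(1) = 1 − Σzᵢ/Kᵢ = -0.465, so a root lies in (0, 1).
Iterate (Newton) starting at ψ = 0.45:
  ψ = 0.450: g = -0.0093, g' = -0.657 → ψ = 0.436
Converged at ψ = 0.436.
Compositions from xᵢ = zᵢ/(1+ψ(Kᵢ−1)), yᵢ = Kᵢxᵢ:
  n-hexane: x = 0.124, y = 0.406
  1-propanol: x = 0.200, y = 0.292
  n-octane: x = 0.175, y = 0.120
  o-xylene: x = 0.232, y = 0.093
  n-nonane: x = 0.270, y = 0.089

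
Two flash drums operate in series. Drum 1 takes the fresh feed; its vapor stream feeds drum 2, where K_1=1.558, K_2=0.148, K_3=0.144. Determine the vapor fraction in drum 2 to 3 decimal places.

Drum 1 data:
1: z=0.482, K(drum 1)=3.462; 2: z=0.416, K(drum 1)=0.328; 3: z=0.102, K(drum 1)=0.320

V/F (drum 2) = 0.413

Drum 1:
Iterate (Newton) starting at ψ₁ = 0.32:
  ψ₁ = 0.320: g = 0.2190, g' = -1.296 → ψ₁ = 0.489
  ψ₁ = 0.489: g = 0.0182, g' = -1.124 → ψ₁ = 0.505
Converged at ψ₁ = 0.505.
Drum-1 compositions:
  1: x = 0.215, y = 0.744
  2: x = 0.630, y = 0.207
  3: x = 0.155, y = 0.050
Drum-2 feed = drum-1 vapor: z₂ = (0.7437, 0.2066, 0.0497).
Drum 2:
Let ψ₂ = V/F and solve Σ zᵢ(Kᵢ−1)/(1+ψ₂(Kᵢ−1)) = 0.
g(0) = ΣzᵢKᵢ − 1 = 0.196 and g(1) = 1 − Σzᵢ/Kᵢ = -1.218, so a root lies in (0, 1).
Iterate (Newton) starting at ψ₂ = 0.51:
  ψ₂ = 0.510: g = -0.0637, g' = -0.724 → ψ₂ = 0.422
  ψ₂ = 0.422: g = -0.0055, g' = -0.607 → ψ₂ = 0.413
Converged at ψ₂ = 0.413.
  1: x = 0.604, y = 0.942
  2: x = 0.319, y = 0.047
  3: x = 0.077, y = 0.011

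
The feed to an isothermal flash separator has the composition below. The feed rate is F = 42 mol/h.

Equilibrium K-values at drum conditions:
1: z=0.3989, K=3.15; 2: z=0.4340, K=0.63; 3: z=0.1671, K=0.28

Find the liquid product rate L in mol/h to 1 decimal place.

L = 19.4 mol/h

Rachford–Rice: g(V/F) = Σ zᵢ(Kᵢ−1)/(1+V/F(Kᵢ−1)) = 0.
g(0) = ΣzᵢKᵢ − 1 = 0.5767 and g(1) = 1 − Σzᵢ/Kᵢ = -0.4123, so a root lies in (0, 1).
Newton iteration, V/F⁰ = 0.5:
  V/F = 0.5000: g = 0.02830, g' = -0.7292 → V/F = 0.5388
  V/F = 0.5388: g = 0.00021, g' = -0.7197 → V/F = 0.5391
Converged at V/F = 0.5391.
Then V = V/F·F = 0.5391·42 = 22.6 mol/h and L = F − V = 19.4 mol/h.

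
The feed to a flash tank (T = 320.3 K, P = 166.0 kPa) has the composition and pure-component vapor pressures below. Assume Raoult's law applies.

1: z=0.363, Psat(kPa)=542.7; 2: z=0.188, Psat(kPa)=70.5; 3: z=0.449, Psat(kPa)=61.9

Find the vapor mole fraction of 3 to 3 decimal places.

y_3 = 0.208

Raoult's law: Kᵢ = Pᵢˢᵃᵗ/P = Pᵢˢᵃᵗ/166.0.
  K_1 = 542.7/166.0 = 3.26928, K_2 = 70.5/166.0 = 0.42470, K_3 = 61.9/166.0 = 0.37289
Rachford–Rice: g(V/F) = Σ zᵢ(Kᵢ−1)/(1+V/F(Kᵢ−1)) = 0.
Check two-phase: ΣzᵢKᵢ = 1.434 > 1 and Σzᵢ/Kᵢ = 1.758 > 1, so g(0) = 0.434 > 0 and g(1) = -0.758 < 0.
Newton–Raphson from V/F = 0.5:
  V/F = 0.500: g = -0.1761, g' = -0.908 → V/F = 0.306
  V/F = 0.306: g = 0.0065, g' = -1.013 → V/F = 0.312
Converged at V/F = 0.312.
Compositions from xᵢ = zᵢ/(1+V/F(Kᵢ−1)), yᵢ = Kᵢxᵢ:
  1: x = 0.212, y = 0.694
  2: x = 0.229, y = 0.097
  3: x = 0.558, y = 0.208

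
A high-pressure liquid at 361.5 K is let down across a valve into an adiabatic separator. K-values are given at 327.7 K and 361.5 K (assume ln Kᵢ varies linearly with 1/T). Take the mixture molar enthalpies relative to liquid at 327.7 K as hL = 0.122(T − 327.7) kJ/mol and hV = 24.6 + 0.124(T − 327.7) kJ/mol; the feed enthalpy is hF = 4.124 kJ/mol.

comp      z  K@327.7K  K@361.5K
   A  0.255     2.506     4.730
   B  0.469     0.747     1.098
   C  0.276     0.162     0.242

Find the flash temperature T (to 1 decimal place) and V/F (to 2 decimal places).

Adiabatic flash: solve Rachford–Rice at each trial T, then check hF = ψ·hV(T) + (1−ψ)·hL(T).
  T = 327.7 K: K = (2.506, 0.747, 0.162), RR gives ψ = 0.044, H_out = 1.083 kJ/mol
  T = 361.5 K: K = (4.730, 1.098, 0.242), RR gives ψ = 0.546, H_out = 17.590 kJ/mol
  T = 344.6 K: K = (3.497, 0.914, 0.200), RR gives ψ = 0.340, H_out = 10.426 kJ/mol
  T = 336.1 K: K = (2.970, 0.828, 0.180), RR gives ψ = 0.208, H_out = 6.143 kJ/mol
  T = 331.9 K: K = (2.731, 0.787, 0.171), RR gives ψ = 0.131, H_out = 3.748 kJ/mol
  T = 334.0 K: K = (2.849, 0.807, 0.176), RR gives ψ = 0.171, H_out = 4.974 kJ/mol
Linear interpolation between T = 331.9 (H_out = 3.748) and T = 334.0 (H_out = 4.974) on hF = 4.124 gives T ≈ 332.5 K, at which ψ = 0.14.

T = 332.5 K, V/F = 0.14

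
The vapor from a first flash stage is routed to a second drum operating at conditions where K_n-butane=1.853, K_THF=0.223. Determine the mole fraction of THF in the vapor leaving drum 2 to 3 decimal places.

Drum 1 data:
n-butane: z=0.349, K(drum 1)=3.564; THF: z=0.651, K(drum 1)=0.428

Drum 1:
Rachford–Rice: g(ψ₁) = Σ zᵢ(Kᵢ−1)/(1+ψ₁(Kᵢ−1)) = 0.
Check two-phase: ΣzᵢKᵢ = 1.522 > 1 and Σzᵢ/Kᵢ = 1.619 > 1, so g(0) = 0.522 > 0 and g(1) = -0.619 < 0.
Binary case is linear: z₁(K₁−1)(1+ψ₁(K₂−1)) + z₂(K₂−1)(1+ψ₁(K₁−1)) = 0
⇒ ψ₁ = [z₁(K₁−1)+z₂(K₂−1)] / [−(K₁−1)(K₂−1)] = 0.5225/1.4666 = 0.356
Drum-1 compositions:
  n-butane: x = 0.182, y = 0.650
  THF: x = 0.818, y = 0.350
Drum-2 feed = drum-1 vapor: z₂ = (0.6501, 0.3499).
Drum 2:
Rachford–Rice: g(ψ₂) = Σ zᵢ(Kᵢ−1)/(1+ψ₂(Kᵢ−1)) = 0.
Feasibility: ΣzᵢKᵢ = 1.283, Σzᵢ/Kᵢ = 1.920 — both > 1, two phases present.
Binary case is linear: z₁(K₁−1)(1+ψ₂(K₂−1)) + z₂(K₂−1)(1+ψ₂(K₁−1)) = 0
⇒ ψ₂ = [z₁(K₁−1)+z₂(K₂−1)] / [−(K₁−1)(K₂−1)] = 0.2826/0.6628 = 0.426
  n-butane: x = 0.477, y = 0.883
  THF: x = 0.523, y = 0.117

y_THF (drum 2) = 0.117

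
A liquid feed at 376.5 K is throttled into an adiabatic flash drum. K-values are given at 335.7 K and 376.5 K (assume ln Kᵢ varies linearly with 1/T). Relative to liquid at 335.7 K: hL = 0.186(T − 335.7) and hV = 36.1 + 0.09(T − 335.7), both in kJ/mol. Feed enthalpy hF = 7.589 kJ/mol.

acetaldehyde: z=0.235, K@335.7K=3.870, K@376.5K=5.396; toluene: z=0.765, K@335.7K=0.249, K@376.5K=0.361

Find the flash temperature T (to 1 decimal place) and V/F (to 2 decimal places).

T = 354.4 K, V/F = 0.12

Adiabatic flash: solve Rachford–Rice at each trial T, then check hF = ψ·hV(T) + (1−ψ)·hL(T).
  T = 335.7 K: K = (3.870, 0.249), RR gives ψ = 0.046, H_out = 1.674 kJ/mol
  T = 376.5 K: K = (5.396, 0.361), RR gives ψ = 0.194, H_out = 13.824 kJ/mol
  T = 356.1 K: K = (4.613, 0.303), RR gives ψ = 0.125, H_out = 8.078 kJ/mol
  T = 345.9 K: K = (4.236, 0.275), RR gives ψ = 0.088, H_out = 4.987 kJ/mol
  T = 351.0 K: K = (4.424, 0.289), RR gives ψ = 0.107, H_out = 6.556 kJ/mol
  T = 353.6 K: K = (4.520, 0.296), RR gives ψ = 0.117, H_out = 7.337 kJ/mol
  T = 354.9 K: K = (4.569, 0.300), RR gives ψ = 0.121, H_out = 7.724 kJ/mol
Linear interpolation between T = 353.6 (H_out = 7.337) and T = 354.9 (H_out = 7.724) on hF = 7.589 gives T ≈ 354.4 K, at which ψ = 0.12.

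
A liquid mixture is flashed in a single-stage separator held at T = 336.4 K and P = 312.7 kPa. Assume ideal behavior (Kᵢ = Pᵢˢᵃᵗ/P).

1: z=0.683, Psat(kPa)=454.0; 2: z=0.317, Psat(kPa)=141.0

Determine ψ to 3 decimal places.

Raoult's law: Kᵢ = Pᵢˢᵃᵗ/P = Pᵢˢᵃᵗ/312.7.
  K_1 = 454.0/312.7 = 1.45187, K_2 = 141.0/312.7 = 0.45091
Let ψ = V/F and solve Σ zᵢ(Kᵢ−1)/(1+ψ(Kᵢ−1)) = 0.
Check two-phase: ΣzᵢKᵢ = 1.135 > 1 and Σzᵢ/Kᵢ = 1.173 > 1, so g(0) = 0.135 > 0 and g(1) = -0.173 < 0.
Binary case is linear: z₁(K₁−1)(1+ψ(K₂−1)) + z₂(K₂−1)(1+ψ(K₁−1)) = 0
⇒ ψ = [z₁(K₁−1)+z₂(K₂−1)] / [−(K₁−1)(K₂−1)] = 0.1346/0.2481 = 0.542

ψ = 0.542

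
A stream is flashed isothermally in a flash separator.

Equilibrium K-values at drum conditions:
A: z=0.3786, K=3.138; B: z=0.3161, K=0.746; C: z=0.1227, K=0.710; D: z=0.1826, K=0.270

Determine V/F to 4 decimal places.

V/F = 0.5701

Rachford–Rice: g(V/F) = Σ zᵢ(Kᵢ−1)/(1+V/F(Kᵢ−1)) = 0.
g(0) = ΣzᵢKᵢ − 1 = 0.5603 and g(1) = 1 − Σzᵢ/Kᵢ = -0.3935, so a root lies in (0, 1).
Newton–Raphson from V/F = 0.53:
  V/F = 0.5300: g = 0.02722, g' = -0.6808 → V/F = 0.5700
  V/F = 0.5700: g = 0.00005, g' = -0.6797 → V/F = 0.5701
Converged at V/F = 0.5701.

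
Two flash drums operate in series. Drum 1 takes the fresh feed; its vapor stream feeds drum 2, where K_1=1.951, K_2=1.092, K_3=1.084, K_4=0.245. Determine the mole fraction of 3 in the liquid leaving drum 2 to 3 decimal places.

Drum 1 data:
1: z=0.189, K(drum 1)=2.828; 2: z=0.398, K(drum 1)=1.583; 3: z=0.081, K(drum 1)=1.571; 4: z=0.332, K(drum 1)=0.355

Drum 1:
Let ψ₁ = V/F and solve Σ zᵢ(Kᵢ−1)/(1+ψ₁(Kᵢ−1)) = 0.
Feasibility: ΣzᵢKᵢ = 1.410, Σzᵢ/Kᵢ = 1.305 — both > 1, two phases present.
Newton iteration, ψ₁⁰ = 0.5:
  ψ₁ = 0.500: g = 0.0801, g' = -0.570 → ψ₁ = 0.640
  ψ₁ = 0.640: g = -0.0028, g' = -0.621 → ψ₁ = 0.636
Converged at ψ₁ = 0.636.
Drum-1 compositions:
  1: x = 0.087, y = 0.247
  2: x = 0.290, y = 0.460
  3: x = 0.059, y = 0.093
  4: x = 0.563, y = 0.200
Drum-2 feed = drum-1 vapor: z₂ = (0.2472, 0.4597, 0.0934, 0.1998).
Drum 2:
Let ψ₂ = V/F and solve Σ zᵢ(Kᵢ−1)/(1+ψ₂(Kᵢ−1)) = 0.
Check two-phase: ΣzᵢKᵢ = 1.134 > 1 and Σzᵢ/Kᵢ = 1.449 > 1, so g(0) = 0.134 > 0 and g(1) = -0.449 < 0.
Newton–Raphson from ψ₂ = 0.5:
  ψ₂ = 0.500: g = -0.0350, g' = -0.401 → ψ₂ = 0.413
  ψ₂ = 0.413: g = -0.0019, g' = -0.360 → ψ₂ = 0.407
Converged at ψ₂ = 0.407.
  1: x = 0.178, y = 0.348
  2: x = 0.443, y = 0.484
  3: x = 0.090, y = 0.098
  4: x = 0.288, y = 0.071

x_3 (drum 2) = 0.090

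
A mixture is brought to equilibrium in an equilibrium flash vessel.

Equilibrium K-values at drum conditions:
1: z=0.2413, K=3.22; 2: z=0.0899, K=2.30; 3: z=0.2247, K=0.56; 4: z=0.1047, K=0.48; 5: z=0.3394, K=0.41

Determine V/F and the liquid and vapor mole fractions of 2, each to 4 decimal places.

V/F = 0.2796, x_2 = 0.0659, y_2 = 0.1517

Material balance + equilibrium reduce to Σ zᵢ(Kᵢ−1)/(1+V/F(Kᵢ−1)) = 0.
g(0) = ΣzᵢKᵢ − 1 = 0.2990 and g(1) = 1 − Σzᵢ/Kᵢ = -0.5612, so a root lies in (0, 1).
Newton–Raphson from V/F = 0.45:
  V/F = 0.4500: g = -0.12527, g' = -0.6930 → V/F = 0.2692
  V/F = 0.2692: g = 0.00834, g' = -0.8105 → V/F = 0.2795
  V/F = 0.2795: g = 0.00006, g' = -0.7993 → V/F = 0.2796
Converged at V/F = 0.2796.
Compositions from xᵢ = zᵢ/(1+V/F(Kᵢ−1)), yᵢ = Kᵢxᵢ:
  1: x = 0.1489, y = 0.4794
  2: x = 0.0659, y = 0.1517
  3: x = 0.2562, y = 0.1435
  4: x = 0.1225, y = 0.0588
  5: x = 0.4064, y = 0.1666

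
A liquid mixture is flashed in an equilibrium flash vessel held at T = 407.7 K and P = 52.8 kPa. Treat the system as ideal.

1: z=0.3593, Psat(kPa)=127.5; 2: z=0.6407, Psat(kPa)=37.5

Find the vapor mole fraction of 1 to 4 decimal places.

Raoult's law: Kᵢ = Pᵢˢᵃᵗ/P = Pᵢˢᵃᵗ/52.8.
  K_1 = 127.5/52.8 = 2.414773, K_2 = 37.5/52.8 = 0.710227
Rachford–Rice: g(V/F) = Σ zᵢ(Kᵢ−1)/(1+V/F(Kᵢ−1)) = 0.
Feasibility: ΣzᵢKᵢ = 1.3227, Σzᵢ/Kᵢ = 1.0509 — both > 1, two phases present.
Binary case is linear: z₁(K₁−1)(1+V/F(K₂−1)) + z₂(K₂−1)(1+V/F(K₁−1)) = 0
⇒ V/F = [z₁(K₁−1)+z₂(K₂−1)] / [−(K₁−1)(K₂−1)] = 0.32267/0.40996 = 0.7871
Compositions from xᵢ = zᵢ/(1+V/F(Kᵢ−1)), yᵢ = Kᵢxᵢ:
  1: x = 0.1700, y = 0.4105
  2: x = 0.8300, y = 0.5895

y_1 = 0.4105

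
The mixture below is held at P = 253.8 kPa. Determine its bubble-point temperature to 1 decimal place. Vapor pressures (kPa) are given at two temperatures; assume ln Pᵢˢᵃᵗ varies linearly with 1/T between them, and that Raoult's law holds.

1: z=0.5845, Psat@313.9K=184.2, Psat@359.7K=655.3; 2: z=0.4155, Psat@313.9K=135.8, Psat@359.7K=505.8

T = 328.1 K

Bubble-point temperature: ΣzᵢPᵢˢᵃᵗ(T) = P. Interpolate ln Pᵢˢᵃᵗ = aᵢ + bᵢ/T.
  T = 313.9 K: ΣzᵢPᵢˢᵃᵗ = 164.09 kPa
  T = 359.7 K: ΣzᵢPᵢˢᵃᵗ = 593.18 kPa
  T = 336.8 K: ΣzᵢPᵢˢᵃᵗ = 325.90 kPa
  T = 325.4 K: ΣzᵢPᵢˢᵃᵗ = 234.41 kPa
  T = 331.1 K: ΣzᵢPᵢˢᵃᵗ = 277.18 kPa
  T = 328.2 K: ΣzᵢPᵢˢᵃᵗ = 254.71 kPa
Interpolating between 325.4 K and 328.2 K gives T ≈ 328.1 K.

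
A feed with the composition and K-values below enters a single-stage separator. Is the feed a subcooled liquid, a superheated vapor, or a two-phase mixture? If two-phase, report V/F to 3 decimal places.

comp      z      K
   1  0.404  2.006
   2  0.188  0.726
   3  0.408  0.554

two-phase, V/F = 0.430

ΣzᵢKᵢ = 1.173; Σzᵢ/Kᵢ = 1.197.
Both exceed 1, so a two-phase solution exists.
Material balance + equilibrium reduce to Σ zᵢ(Kᵢ−1)/(1+ψ(Kᵢ−1)) = 0.
Iterate (Newton) starting at ψ = 0.34:
  ψ = 0.340: g = 0.0315, g' = -0.357 → ψ = 0.428
  ψ = 0.428: g = 0.0007, g' = -0.342 → ψ = 0.430
Converged at ψ = 0.430.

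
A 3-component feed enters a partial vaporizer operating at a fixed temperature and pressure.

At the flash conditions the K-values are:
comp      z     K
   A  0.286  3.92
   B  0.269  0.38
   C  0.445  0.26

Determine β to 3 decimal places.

β = 0.167

Let β = V/F and solve Σ zᵢ(Kᵢ−1)/(1+β(Kᵢ−1)) = 0.
Check two-phase: ΣzᵢKᵢ = 1.339 > 1 and Σzᵢ/Kᵢ = 2.492 > 1, so g(0) = 0.339 > 0 and g(1) = -1.492 < 0.
Newton–Raphson from β = 0.5:
  β = 0.500: g = -0.4249, g' = -1.234 → β = 0.156
  β = 0.156: g = 0.0174, g' = -1.590 → β = 0.167
Converged at β = 0.167.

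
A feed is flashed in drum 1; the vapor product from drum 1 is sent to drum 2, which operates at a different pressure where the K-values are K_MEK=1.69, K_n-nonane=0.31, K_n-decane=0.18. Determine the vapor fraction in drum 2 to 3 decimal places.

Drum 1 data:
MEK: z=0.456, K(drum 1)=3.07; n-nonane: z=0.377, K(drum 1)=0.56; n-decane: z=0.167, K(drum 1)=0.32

V/F (drum 2) = 0.312

Drum 1:
Material balance + equilibrium reduce to Σ zᵢ(Kᵢ−1)/(1+ψ₁(Kᵢ−1)) = 0.
Check two-phase: ΣzᵢKᵢ = 1.664 > 1 and Σzᵢ/Kᵢ = 1.344 > 1, so g(0) = 0.664 > 0 and g(1) = -0.344 < 0.
Newton–Raphson from ψ₁ = 0.5:
  ψ₁ = 0.500: g = 0.0791, g' = -0.769 → ψ₁ = 0.603
  ψ₁ = 0.603: g = 0.0017, g' = -0.744 → ψ₁ = 0.605
Converged at ψ₁ = 0.605.
Drum-1 compositions:
  MEK: x = 0.202, y = 0.621
  n-nonane: x = 0.514, y = 0.288
  n-decane: x = 0.284, y = 0.091
Drum-2 feed = drum-1 vapor: z₂ = (0.6215, 0.2877, 0.0908).
Drum 2:
Material balance + equilibrium reduce to Σ zᵢ(Kᵢ−1)/(1+ψ₂(Kᵢ−1)) = 0.
Feasibility: ΣzᵢKᵢ = 1.156, Σzᵢ/Kᵢ = 1.800 — both > 1, two phases present.
Iterate (Newton) starting at ψ₂ = 0.5:
  ψ₂ = 0.500: g = -0.1105, g' = -0.658 → ψ₂ = 0.332
  ψ₂ = 0.332: g = -0.0110, g' = -0.542 → ψ₂ = 0.312
Converged at ψ₂ = 0.312.
  MEK: x = 0.511, y = 0.864
  n-nonane: x = 0.367, y = 0.114
  n-decane: x = 0.122, y = 0.022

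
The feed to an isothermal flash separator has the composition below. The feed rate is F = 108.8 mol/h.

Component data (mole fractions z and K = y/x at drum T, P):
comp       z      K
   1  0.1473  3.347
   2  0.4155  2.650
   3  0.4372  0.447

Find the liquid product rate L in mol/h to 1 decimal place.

L = 24.4 mol/h

Material balance + equilibrium reduce to Σ zᵢ(Kᵢ−1)/(1+ψ(Kᵢ−1)) = 0.
g(0) = ΣzᵢKᵢ − 1 = 0.7895 and g(1) = 1 − Σzᵢ/Kᵢ = -0.1789, so a root lies in (0, 1).
Newton iteration, ψ⁰ = 0.5:
  ψ = 0.5000: g = 0.20055, g' = -0.7668 → ψ = 0.7615
  ψ = 0.7615: g = 0.01019, g' = -0.7256 → ψ = 0.7756
  ψ = 0.7756: g = -0.00003, g' = -0.7296 → ψ = 0.7755
Converged at ψ = 0.7755.
Then V = ψ·F = 0.7755·108.8 = 84.4 mol/h and L = F − V = 24.4 mol/h.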